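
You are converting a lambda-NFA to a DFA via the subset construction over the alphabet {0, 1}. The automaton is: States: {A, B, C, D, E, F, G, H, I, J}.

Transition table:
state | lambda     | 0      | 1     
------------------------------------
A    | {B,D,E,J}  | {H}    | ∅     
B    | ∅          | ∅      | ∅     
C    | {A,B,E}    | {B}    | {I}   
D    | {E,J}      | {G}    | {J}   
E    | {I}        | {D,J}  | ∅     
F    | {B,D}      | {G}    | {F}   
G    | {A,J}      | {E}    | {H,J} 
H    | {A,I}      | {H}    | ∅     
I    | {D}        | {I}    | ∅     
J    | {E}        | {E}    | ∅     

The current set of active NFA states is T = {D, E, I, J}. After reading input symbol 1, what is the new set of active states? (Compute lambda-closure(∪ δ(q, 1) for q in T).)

{D, E, I, J}

D on 1 → {J}.
No 1-transition from E, I, J.
Union after reading 1: {J}.
Now take the lambda-closure:
From J via lambda: add E.
From E via lambda: add I.
From I via lambda: add D.
No new states can be added; the closed set is {D, E, I, J}.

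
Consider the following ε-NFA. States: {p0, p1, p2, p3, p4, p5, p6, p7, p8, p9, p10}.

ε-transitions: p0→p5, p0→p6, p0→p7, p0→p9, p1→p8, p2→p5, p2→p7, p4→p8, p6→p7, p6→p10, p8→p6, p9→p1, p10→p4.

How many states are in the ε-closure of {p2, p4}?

7

Start with {p2, p4}.
From p2 via ε: add p5, p7.
From p4 via ε: add p8.
From p8 via ε: add p6.
From p6 via ε: add p10.
ε-closure = {p2, p4, p5, p6, p7, p8, p10}, which has 7 states.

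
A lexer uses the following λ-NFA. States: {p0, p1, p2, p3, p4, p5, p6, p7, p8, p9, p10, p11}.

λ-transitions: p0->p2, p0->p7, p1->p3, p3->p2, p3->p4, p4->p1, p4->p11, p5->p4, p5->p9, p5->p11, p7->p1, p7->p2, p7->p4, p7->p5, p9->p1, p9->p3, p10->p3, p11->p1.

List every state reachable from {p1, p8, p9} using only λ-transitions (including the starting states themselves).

{p1, p2, p3, p4, p8, p9, p11}

Start with {p1, p8, p9}.
From p1 via λ: add p3.
From p3 via λ: add p2, p4.
From p4 via λ: add p11.
No new states can be added; the closed set is {p1, p2, p3, p4, p8, p9, p11}.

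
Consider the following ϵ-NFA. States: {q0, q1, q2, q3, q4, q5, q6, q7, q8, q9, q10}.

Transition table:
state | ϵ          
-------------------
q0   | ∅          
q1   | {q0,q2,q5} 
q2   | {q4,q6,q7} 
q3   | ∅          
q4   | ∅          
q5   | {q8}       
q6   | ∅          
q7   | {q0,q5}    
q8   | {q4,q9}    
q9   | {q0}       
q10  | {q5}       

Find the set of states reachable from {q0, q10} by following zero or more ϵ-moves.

{q0, q4, q5, q8, q9, q10}

Start with {q0, q10}.
From q10 via ϵ: add q5.
From q5 via ϵ: add q8.
From q8 via ϵ: add q4, q9.
No new states can be added; the closed set is {q0, q4, q5, q8, q9, q10}.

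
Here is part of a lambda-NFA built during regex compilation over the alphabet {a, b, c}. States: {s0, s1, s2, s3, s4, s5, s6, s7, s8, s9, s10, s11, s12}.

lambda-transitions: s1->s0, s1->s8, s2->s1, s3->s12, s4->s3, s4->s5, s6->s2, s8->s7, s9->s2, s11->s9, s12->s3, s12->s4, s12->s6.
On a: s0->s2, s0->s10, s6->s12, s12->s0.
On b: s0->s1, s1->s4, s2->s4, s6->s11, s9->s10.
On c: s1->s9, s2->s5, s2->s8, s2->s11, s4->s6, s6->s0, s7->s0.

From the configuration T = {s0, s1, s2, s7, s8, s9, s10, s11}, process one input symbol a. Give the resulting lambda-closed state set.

{s0, s1, s2, s7, s8, s10}

s0 on a → {s2, s10}.
No a-transition from s1, s2, s7, s8, s9, s10, s11.
Union after reading a: {s2, s10}.
Now take the lambda-closure:
From s2 via lambda: add s1.
From s1 via lambda: add s0, s8.
From s8 via lambda: add s7.
No new states can be added; the closed set is {s0, s1, s2, s7, s8, s10}.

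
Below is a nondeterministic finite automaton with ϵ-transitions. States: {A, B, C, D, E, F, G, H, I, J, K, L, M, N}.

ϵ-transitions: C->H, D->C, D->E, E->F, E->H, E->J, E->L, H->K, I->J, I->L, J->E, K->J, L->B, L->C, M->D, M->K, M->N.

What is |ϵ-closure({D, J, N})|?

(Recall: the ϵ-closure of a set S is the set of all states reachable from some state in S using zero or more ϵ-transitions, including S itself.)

Start with {D, J, N}.
From D via ϵ: add C, E.
From C via ϵ: add H.
From E via ϵ: add F, L.
From H via ϵ: add K.
From L via ϵ: add B.
ϵ-closure = {B, C, D, E, F, H, J, K, L, N}, which has 10 states.

10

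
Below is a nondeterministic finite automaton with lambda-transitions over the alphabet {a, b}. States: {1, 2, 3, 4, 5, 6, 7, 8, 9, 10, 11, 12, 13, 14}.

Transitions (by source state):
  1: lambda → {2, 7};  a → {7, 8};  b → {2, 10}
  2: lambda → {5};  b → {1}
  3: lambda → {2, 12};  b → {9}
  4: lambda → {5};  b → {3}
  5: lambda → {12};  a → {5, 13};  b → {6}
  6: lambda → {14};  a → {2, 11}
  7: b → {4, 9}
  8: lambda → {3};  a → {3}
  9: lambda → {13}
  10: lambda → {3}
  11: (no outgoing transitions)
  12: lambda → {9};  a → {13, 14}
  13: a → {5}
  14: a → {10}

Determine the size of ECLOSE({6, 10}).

9

Start with {6, 10}.
From 6 via lambda: add 14.
From 10 via lambda: add 3.
From 3 via lambda: add 2, 12.
From 2 via lambda: add 5.
From 12 via lambda: add 9.
From 9 via lambda: add 13.
lambda-closure = {2, 3, 5, 6, 9, 10, 12, 13, 14}, which has 9 states.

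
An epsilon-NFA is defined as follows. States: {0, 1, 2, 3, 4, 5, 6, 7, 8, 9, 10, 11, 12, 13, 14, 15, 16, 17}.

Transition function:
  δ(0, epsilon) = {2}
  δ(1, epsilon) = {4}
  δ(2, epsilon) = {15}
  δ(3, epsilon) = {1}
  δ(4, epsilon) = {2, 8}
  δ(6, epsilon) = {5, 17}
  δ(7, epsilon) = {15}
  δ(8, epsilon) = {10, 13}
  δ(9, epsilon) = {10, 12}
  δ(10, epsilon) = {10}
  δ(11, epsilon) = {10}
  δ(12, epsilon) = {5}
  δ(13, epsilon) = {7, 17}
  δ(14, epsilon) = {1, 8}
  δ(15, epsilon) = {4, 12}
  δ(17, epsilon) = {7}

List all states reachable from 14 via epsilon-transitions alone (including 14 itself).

{1, 2, 4, 5, 7, 8, 10, 12, 13, 14, 15, 17}

Start with {14}.
From 14 via epsilon: add 1, 8.
From 1 via epsilon: add 4.
From 8 via epsilon: add 10, 13.
From 4 via epsilon: add 2.
From 13 via epsilon: add 7, 17.
From 2 via epsilon: add 15.
From 15 via epsilon: add 12.
From 12 via epsilon: add 5.
No new states can be added; the closed set is {1, 2, 4, 5, 7, 8, 10, 12, 13, 14, 15, 17}.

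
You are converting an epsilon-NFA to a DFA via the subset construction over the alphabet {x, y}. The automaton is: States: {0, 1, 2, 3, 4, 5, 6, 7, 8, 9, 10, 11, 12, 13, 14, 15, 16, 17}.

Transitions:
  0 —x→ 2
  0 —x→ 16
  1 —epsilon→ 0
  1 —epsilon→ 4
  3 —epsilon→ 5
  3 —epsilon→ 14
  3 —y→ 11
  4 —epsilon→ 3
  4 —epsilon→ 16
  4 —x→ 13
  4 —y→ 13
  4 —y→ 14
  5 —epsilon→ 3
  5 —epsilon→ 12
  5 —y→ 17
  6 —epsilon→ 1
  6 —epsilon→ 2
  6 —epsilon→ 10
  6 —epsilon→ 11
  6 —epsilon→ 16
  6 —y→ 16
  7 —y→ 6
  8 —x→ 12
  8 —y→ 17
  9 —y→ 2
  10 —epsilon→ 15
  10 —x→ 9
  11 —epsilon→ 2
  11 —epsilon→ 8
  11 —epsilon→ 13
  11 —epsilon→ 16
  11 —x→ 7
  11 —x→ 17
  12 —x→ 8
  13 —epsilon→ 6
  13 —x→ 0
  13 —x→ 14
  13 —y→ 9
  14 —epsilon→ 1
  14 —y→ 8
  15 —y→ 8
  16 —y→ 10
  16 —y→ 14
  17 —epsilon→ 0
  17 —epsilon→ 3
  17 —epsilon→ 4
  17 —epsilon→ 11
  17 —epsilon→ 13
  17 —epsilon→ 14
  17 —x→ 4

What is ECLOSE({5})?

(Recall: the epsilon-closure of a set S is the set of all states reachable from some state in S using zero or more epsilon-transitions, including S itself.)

{0, 1, 3, 4, 5, 12, 14, 16}

Start with {5}.
From 5 via epsilon: add 3, 12.
From 3 via epsilon: add 14.
From 14 via epsilon: add 1.
From 1 via epsilon: add 0, 4.
From 4 via epsilon: add 16.
No new states can be added; the closed set is {0, 1, 3, 4, 5, 12, 14, 16}.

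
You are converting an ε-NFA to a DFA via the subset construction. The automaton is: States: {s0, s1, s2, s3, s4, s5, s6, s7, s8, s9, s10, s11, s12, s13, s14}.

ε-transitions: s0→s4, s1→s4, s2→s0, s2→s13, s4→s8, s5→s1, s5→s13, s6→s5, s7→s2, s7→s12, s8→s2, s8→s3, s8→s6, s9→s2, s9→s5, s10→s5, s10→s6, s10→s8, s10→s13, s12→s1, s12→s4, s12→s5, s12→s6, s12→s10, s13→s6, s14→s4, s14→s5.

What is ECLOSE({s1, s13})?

Start with {s1, s13}.
From s1 via ε: add s4.
From s13 via ε: add s6.
From s4 via ε: add s8.
From s6 via ε: add s5.
From s8 via ε: add s2, s3.
From s2 via ε: add s0.
No new states can be added; the closed set is {s0, s1, s2, s3, s4, s5, s6, s8, s13}.

{s0, s1, s2, s3, s4, s5, s6, s8, s13}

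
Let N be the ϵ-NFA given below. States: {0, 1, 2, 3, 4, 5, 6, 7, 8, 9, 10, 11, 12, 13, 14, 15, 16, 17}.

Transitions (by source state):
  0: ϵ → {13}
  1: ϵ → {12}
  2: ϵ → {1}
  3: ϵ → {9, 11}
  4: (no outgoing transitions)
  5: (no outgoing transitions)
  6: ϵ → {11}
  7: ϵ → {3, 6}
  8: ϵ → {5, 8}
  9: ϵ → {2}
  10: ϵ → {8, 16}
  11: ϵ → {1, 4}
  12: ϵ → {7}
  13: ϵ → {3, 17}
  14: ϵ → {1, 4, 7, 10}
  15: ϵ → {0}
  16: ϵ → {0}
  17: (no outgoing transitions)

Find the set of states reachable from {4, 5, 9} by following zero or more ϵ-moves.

{1, 2, 3, 4, 5, 6, 7, 9, 11, 12}

Start with {4, 5, 9}.
From 9 via ϵ: add 2.
From 2 via ϵ: add 1.
From 1 via ϵ: add 12.
From 12 via ϵ: add 7.
From 7 via ϵ: add 3, 6.
From 3 via ϵ: add 11.
No new states can be added; the closed set is {1, 2, 3, 4, 5, 6, 7, 9, 11, 12}.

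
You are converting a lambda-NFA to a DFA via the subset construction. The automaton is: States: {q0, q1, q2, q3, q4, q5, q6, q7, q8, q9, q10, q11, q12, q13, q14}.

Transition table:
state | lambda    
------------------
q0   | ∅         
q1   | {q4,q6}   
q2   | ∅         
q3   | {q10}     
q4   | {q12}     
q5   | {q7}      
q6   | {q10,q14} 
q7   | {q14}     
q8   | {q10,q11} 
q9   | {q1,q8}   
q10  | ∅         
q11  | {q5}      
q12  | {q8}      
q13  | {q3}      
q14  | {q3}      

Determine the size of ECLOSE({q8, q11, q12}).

Start with {q8, q11, q12}.
From q8 via lambda: add q10.
From q11 via lambda: add q5.
From q5 via lambda: add q7.
From q7 via lambda: add q14.
From q14 via lambda: add q3.
lambda-closure = {q3, q5, q7, q8, q10, q11, q12, q14}, which has 8 states.

8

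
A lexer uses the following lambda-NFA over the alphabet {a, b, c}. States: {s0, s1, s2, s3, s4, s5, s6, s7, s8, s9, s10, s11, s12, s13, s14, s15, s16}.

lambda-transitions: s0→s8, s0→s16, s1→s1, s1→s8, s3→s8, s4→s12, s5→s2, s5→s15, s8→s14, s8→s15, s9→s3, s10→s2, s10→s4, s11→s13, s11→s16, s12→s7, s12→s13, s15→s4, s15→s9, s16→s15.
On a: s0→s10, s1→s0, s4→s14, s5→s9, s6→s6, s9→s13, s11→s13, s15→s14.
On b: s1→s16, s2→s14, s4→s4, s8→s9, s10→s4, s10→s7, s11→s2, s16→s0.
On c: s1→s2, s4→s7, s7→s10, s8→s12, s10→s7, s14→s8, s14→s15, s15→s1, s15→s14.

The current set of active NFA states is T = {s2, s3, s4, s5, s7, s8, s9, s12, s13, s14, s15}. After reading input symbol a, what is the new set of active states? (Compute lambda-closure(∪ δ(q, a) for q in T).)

s4 on a → {s14}.
s5 on a → {s9}.
s9 on a → {s13}.
s15 on a → {s14}.
No a-transition from s2, s3, s7, s8, s12, s13, s14.
Union after reading a: {s9, s13, s14}.
Now take the lambda-closure:
From s9 via lambda: add s3.
From s3 via lambda: add s8.
From s8 via lambda: add s15.
From s15 via lambda: add s4.
From s4 via lambda: add s12.
From s12 via lambda: add s7.
No new states can be added; the closed set is {s3, s4, s7, s8, s9, s12, s13, s14, s15}.

{s3, s4, s7, s8, s9, s12, s13, s14, s15}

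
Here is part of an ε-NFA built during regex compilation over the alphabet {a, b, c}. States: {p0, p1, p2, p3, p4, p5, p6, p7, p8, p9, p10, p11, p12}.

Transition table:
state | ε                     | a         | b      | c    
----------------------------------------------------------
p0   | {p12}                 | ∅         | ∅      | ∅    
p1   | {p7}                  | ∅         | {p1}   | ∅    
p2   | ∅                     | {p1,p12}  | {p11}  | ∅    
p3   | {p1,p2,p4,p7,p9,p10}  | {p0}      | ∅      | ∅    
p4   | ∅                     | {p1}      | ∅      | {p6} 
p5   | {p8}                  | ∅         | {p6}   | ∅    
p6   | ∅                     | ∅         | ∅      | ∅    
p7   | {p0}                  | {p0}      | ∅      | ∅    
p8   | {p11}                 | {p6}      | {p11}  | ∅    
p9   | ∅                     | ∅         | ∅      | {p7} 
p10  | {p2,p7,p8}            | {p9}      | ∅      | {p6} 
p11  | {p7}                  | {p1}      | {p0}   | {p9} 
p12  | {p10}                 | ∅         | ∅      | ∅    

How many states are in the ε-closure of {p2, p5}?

Start with {p2, p5}.
From p5 via ε: add p8.
From p8 via ε: add p11.
From p11 via ε: add p7.
From p7 via ε: add p0.
From p0 via ε: add p12.
From p12 via ε: add p10.
ε-closure = {p0, p2, p5, p7, p8, p10, p11, p12}, which has 8 states.

8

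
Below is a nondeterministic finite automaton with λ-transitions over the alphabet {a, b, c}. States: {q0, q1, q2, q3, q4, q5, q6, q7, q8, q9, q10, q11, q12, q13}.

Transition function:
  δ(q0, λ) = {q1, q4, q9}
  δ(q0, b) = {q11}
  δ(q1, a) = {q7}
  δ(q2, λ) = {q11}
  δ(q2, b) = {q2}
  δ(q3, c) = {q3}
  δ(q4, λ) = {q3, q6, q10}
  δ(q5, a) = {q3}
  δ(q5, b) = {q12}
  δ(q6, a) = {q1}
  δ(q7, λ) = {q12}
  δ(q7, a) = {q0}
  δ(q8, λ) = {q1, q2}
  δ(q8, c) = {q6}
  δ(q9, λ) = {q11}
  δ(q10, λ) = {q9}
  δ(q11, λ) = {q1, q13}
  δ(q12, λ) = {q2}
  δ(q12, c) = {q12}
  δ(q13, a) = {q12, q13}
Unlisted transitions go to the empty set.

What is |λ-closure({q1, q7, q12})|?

6

Start with {q1, q7, q12}.
From q12 via λ: add q2.
From q2 via λ: add q11.
From q11 via λ: add q13.
λ-closure = {q1, q2, q7, q11, q12, q13}, which has 6 states.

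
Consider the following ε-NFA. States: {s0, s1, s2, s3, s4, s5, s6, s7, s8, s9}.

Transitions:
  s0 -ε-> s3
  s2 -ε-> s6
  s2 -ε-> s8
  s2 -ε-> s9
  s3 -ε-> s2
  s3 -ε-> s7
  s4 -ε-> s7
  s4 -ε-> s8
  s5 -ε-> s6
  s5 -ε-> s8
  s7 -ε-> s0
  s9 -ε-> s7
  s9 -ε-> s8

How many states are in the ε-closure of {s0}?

7

Start with {s0}.
From s0 via ε: add s3.
From s3 via ε: add s2, s7.
From s2 via ε: add s6, s8, s9.
ε-closure = {s0, s2, s3, s6, s7, s8, s9}, which has 7 states.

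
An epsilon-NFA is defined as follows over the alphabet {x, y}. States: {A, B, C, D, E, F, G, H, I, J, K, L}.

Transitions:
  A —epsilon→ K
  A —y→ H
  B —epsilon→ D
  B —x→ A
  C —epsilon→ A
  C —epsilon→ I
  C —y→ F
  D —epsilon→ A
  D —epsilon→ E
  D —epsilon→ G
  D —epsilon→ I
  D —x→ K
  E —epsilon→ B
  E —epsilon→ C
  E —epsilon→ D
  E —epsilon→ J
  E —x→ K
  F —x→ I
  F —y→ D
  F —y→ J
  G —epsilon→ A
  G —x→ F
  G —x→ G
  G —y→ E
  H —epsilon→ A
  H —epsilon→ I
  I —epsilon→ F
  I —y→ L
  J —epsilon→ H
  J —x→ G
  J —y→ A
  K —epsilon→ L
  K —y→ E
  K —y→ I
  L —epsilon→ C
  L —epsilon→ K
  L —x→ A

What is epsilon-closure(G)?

Start with {G}.
From G via epsilon: add A.
From A via epsilon: add K.
From K via epsilon: add L.
From L via epsilon: add C.
From C via epsilon: add I.
From I via epsilon: add F.
No new states can be added; the closed set is {A, C, F, G, I, K, L}.

{A, C, F, G, I, K, L}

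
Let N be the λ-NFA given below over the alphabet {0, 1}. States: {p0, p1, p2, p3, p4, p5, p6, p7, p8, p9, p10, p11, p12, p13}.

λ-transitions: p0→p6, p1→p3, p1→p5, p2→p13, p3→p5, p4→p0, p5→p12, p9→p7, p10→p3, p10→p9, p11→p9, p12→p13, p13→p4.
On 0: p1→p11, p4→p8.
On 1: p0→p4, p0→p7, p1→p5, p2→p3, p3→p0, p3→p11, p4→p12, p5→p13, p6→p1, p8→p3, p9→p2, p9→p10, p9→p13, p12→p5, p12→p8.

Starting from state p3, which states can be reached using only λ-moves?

Start with {p3}.
From p3 via λ: add p5.
From p5 via λ: add p12.
From p12 via λ: add p13.
From p13 via λ: add p4.
From p4 via λ: add p0.
From p0 via λ: add p6.
No new states can be added; the closed set is {p0, p3, p4, p5, p6, p12, p13}.

{p0, p3, p4, p5, p6, p12, p13}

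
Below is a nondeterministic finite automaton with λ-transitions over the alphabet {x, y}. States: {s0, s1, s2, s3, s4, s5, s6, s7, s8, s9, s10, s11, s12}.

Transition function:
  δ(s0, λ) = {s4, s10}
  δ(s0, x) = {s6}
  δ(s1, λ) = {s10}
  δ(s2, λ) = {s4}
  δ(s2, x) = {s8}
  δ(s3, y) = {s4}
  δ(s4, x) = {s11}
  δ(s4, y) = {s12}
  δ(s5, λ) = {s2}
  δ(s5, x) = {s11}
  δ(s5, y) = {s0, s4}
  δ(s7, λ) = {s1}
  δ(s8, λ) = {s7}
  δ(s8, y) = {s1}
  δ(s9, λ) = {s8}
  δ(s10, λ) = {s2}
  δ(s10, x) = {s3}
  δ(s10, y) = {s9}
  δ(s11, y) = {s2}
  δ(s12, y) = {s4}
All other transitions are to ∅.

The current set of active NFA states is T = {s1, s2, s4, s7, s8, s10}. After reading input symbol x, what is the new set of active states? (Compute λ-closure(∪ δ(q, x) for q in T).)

s2 on x → {s8}.
s4 on x → {s11}.
s10 on x → {s3}.
No x-transition from s1, s7, s8.
Union after reading x: {s3, s8, s11}.
Now take the λ-closure:
From s8 via λ: add s7.
From s7 via λ: add s1.
From s1 via λ: add s10.
From s10 via λ: add s2.
From s2 via λ: add s4.
No new states can be added; the closed set is {s1, s2, s3, s4, s7, s8, s10, s11}.

{s1, s2, s3, s4, s7, s8, s10, s11}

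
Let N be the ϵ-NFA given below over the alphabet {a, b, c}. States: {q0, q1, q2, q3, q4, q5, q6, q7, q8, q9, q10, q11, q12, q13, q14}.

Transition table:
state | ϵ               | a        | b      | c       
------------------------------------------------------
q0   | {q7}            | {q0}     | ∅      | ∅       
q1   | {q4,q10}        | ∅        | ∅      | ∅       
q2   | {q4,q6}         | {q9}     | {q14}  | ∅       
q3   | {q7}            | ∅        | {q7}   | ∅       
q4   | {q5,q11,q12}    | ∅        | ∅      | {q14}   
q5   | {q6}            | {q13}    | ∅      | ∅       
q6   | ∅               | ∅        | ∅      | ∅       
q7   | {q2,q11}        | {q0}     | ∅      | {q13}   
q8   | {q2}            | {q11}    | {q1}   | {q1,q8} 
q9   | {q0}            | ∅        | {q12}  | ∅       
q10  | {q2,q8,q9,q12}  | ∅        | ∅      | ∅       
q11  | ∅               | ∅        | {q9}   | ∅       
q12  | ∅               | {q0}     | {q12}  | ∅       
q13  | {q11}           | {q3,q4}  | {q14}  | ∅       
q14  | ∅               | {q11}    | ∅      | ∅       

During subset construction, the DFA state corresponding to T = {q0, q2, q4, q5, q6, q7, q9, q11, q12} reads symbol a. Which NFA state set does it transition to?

{q0, q2, q4, q5, q6, q7, q9, q11, q12, q13}

q0 on a → {q0}.
q2 on a → {q9}.
q5 on a → {q13}.
q7 on a → {q0}.
q12 on a → {q0}.
No a-transition from q4, q6, q9, q11.
Union after reading a: {q0, q9, q13}.
Now take the ϵ-closure:
From q0 via ϵ: add q7.
From q13 via ϵ: add q11.
From q7 via ϵ: add q2.
From q2 via ϵ: add q4, q6.
From q4 via ϵ: add q5, q12.
No new states can be added; the closed set is {q0, q2, q4, q5, q6, q7, q9, q11, q12, q13}.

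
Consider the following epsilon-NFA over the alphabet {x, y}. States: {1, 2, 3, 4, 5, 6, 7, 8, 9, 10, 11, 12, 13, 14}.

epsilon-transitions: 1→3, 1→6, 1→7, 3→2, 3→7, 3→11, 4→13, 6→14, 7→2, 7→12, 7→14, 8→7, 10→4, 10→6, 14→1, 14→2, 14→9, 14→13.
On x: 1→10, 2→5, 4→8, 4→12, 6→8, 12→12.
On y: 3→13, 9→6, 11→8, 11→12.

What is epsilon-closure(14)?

{1, 2, 3, 6, 7, 9, 11, 12, 13, 14}

Start with {14}.
From 14 via epsilon: add 1, 2, 9, 13.
From 1 via epsilon: add 3, 6, 7.
From 3 via epsilon: add 11.
From 7 via epsilon: add 12.
No new states can be added; the closed set is {1, 2, 3, 6, 7, 9, 11, 12, 13, 14}.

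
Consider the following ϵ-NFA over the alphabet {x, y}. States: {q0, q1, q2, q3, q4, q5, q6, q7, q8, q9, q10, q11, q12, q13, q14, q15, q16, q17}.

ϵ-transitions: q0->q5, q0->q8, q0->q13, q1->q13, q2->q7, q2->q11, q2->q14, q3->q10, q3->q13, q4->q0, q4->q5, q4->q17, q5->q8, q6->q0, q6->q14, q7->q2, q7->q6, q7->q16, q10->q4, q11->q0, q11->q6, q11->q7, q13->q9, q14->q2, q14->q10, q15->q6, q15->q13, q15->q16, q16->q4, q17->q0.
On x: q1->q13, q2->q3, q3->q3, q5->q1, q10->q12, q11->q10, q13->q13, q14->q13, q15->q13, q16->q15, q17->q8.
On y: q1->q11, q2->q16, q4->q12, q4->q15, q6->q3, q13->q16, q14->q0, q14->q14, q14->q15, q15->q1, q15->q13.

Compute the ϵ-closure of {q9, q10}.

{q0, q4, q5, q8, q9, q10, q13, q17}

Start with {q9, q10}.
From q10 via ϵ: add q4.
From q4 via ϵ: add q0, q5, q17.
From q0 via ϵ: add q8, q13.
No new states can be added; the closed set is {q0, q4, q5, q8, q9, q10, q13, q17}.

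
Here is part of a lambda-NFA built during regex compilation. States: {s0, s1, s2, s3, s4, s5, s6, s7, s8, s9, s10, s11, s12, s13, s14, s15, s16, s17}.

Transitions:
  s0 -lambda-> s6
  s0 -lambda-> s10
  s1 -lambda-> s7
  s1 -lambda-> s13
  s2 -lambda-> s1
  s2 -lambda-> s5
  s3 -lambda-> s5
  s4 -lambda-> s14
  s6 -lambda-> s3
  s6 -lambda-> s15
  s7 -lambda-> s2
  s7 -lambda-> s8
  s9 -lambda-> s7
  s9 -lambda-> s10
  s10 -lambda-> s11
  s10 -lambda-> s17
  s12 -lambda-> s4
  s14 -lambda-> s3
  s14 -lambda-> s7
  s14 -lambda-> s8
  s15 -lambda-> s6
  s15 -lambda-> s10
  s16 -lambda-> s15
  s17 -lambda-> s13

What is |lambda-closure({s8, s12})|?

10

Start with {s8, s12}.
From s12 via lambda: add s4.
From s4 via lambda: add s14.
From s14 via lambda: add s3, s7.
From s3 via lambda: add s5.
From s7 via lambda: add s2.
From s2 via lambda: add s1.
From s1 via lambda: add s13.
lambda-closure = {s1, s2, s3, s4, s5, s7, s8, s12, s13, s14}, which has 10 states.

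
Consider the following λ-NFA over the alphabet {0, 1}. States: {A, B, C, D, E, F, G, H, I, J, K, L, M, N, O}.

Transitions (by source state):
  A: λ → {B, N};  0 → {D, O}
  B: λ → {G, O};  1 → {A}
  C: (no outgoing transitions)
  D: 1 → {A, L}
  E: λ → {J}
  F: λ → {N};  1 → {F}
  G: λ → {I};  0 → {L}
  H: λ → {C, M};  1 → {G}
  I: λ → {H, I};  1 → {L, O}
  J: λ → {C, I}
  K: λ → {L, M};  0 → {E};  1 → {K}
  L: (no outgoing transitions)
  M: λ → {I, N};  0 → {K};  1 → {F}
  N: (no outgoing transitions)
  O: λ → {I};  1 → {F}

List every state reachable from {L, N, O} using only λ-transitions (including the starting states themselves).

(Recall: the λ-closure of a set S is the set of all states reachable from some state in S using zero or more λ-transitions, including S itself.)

Start with {L, N, O}.
From O via λ: add I.
From I via λ: add H.
From H via λ: add C, M.
No new states can be added; the closed set is {C, H, I, L, M, N, O}.

{C, H, I, L, M, N, O}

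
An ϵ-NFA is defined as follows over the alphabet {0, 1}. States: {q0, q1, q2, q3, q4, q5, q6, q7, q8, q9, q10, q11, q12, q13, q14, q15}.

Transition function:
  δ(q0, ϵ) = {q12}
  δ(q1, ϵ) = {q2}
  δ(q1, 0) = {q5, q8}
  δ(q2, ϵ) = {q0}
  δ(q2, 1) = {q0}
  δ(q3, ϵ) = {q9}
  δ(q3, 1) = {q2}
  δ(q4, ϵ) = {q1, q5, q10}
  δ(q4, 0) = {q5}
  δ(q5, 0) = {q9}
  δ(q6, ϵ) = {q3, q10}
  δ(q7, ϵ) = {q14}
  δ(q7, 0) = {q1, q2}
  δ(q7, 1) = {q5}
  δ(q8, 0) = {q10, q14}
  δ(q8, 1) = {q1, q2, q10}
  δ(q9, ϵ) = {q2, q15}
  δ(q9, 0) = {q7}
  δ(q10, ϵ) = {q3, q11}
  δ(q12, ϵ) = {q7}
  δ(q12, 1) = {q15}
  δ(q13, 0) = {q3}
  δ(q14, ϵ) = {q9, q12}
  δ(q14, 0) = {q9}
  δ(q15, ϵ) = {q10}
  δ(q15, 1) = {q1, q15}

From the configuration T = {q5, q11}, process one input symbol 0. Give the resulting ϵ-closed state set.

{q0, q2, q3, q7, q9, q10, q11, q12, q14, q15}

q5 on 0 → {q9}.
No 0-transition from q11.
Union after reading 0: {q9}.
Now take the ϵ-closure:
From q9 via ϵ: add q2, q15.
From q2 via ϵ: add q0.
From q15 via ϵ: add q10.
From q0 via ϵ: add q12.
From q10 via ϵ: add q3, q11.
From q12 via ϵ: add q7.
From q7 via ϵ: add q14.
No new states can be added; the closed set is {q0, q2, q3, q7, q9, q10, q11, q12, q14, q15}.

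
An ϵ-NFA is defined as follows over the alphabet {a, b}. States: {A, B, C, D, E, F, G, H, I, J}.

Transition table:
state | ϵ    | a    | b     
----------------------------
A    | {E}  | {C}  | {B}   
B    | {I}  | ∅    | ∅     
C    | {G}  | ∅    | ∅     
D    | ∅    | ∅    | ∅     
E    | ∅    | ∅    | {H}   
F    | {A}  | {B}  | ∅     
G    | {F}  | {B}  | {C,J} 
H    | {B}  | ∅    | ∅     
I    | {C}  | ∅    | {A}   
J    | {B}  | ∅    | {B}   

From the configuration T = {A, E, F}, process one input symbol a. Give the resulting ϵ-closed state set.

{A, B, C, E, F, G, I}

A on a → {C}.
F on a → {B}.
No a-transition from E.
Union after reading a: {B, C}.
Now take the ϵ-closure:
From B via ϵ: add I.
From C via ϵ: add G.
From G via ϵ: add F.
From F via ϵ: add A.
From A via ϵ: add E.
No new states can be added; the closed set is {A, B, C, E, F, G, I}.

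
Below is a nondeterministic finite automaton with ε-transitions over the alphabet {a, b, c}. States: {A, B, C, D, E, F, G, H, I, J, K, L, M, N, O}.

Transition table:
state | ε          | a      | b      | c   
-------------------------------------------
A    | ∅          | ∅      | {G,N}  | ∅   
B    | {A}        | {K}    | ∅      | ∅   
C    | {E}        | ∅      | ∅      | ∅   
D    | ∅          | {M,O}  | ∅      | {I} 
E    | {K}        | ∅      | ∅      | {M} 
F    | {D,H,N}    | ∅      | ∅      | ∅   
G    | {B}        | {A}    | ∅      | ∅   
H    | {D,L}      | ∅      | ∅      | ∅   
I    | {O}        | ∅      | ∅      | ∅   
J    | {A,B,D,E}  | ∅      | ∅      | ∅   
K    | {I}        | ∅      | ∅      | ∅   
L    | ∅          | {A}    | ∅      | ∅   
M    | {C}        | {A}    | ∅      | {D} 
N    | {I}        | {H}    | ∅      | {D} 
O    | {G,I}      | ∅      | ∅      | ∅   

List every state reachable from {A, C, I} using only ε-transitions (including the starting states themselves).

Start with {A, C, I}.
From C via ε: add E.
From I via ε: add O.
From E via ε: add K.
From O via ε: add G.
From G via ε: add B.
No new states can be added; the closed set is {A, B, C, E, G, I, K, O}.

{A, B, C, E, G, I, K, O}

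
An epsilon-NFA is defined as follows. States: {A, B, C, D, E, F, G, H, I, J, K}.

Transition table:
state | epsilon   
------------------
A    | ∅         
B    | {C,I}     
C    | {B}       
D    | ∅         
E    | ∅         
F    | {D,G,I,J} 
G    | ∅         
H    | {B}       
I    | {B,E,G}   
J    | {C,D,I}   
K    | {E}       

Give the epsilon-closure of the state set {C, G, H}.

{B, C, E, G, H, I}

Start with {C, G, H}.
From C via epsilon: add B.
From B via epsilon: add I.
From I via epsilon: add E.
No new states can be added; the closed set is {B, C, E, G, H, I}.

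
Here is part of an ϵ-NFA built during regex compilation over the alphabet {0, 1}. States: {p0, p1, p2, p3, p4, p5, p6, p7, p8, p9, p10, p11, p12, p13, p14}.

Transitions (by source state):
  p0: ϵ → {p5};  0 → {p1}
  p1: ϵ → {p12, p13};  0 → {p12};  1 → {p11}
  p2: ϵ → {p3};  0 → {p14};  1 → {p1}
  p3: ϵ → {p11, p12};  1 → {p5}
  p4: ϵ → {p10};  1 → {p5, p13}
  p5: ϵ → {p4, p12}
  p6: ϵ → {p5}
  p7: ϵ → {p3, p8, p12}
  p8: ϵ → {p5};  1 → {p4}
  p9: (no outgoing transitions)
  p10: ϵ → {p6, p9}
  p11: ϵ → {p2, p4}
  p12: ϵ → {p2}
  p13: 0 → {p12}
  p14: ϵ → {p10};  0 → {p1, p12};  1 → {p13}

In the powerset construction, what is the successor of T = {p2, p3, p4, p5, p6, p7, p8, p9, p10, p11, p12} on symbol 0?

p2 on 0 → {p14}.
No 0-transition from p3, p4, p5, p6, p7, p8, p9, p10, p11, p12.
Union after reading 0: {p14}.
Now take the ϵ-closure:
From p14 via ϵ: add p10.
From p10 via ϵ: add p6, p9.
From p6 via ϵ: add p5.
From p5 via ϵ: add p4, p12.
From p12 via ϵ: add p2.
From p2 via ϵ: add p3.
From p3 via ϵ: add p11.
No new states can be added; the closed set is {p2, p3, p4, p5, p6, p9, p10, p11, p12, p14}.

{p2, p3, p4, p5, p6, p9, p10, p11, p12, p14}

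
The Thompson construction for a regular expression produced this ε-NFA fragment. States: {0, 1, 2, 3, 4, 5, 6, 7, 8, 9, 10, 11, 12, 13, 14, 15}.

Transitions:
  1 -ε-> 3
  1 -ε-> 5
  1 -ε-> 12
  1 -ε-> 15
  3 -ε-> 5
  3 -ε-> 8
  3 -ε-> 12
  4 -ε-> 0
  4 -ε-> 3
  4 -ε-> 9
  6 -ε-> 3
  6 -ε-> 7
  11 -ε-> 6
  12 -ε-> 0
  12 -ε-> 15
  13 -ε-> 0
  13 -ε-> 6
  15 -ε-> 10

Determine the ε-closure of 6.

{0, 3, 5, 6, 7, 8, 10, 12, 15}

Start with {6}.
From 6 via ε: add 3, 7.
From 3 via ε: add 5, 8, 12.
From 12 via ε: add 0, 15.
From 15 via ε: add 10.
No new states can be added; the closed set is {0, 3, 5, 6, 7, 8, 10, 12, 15}.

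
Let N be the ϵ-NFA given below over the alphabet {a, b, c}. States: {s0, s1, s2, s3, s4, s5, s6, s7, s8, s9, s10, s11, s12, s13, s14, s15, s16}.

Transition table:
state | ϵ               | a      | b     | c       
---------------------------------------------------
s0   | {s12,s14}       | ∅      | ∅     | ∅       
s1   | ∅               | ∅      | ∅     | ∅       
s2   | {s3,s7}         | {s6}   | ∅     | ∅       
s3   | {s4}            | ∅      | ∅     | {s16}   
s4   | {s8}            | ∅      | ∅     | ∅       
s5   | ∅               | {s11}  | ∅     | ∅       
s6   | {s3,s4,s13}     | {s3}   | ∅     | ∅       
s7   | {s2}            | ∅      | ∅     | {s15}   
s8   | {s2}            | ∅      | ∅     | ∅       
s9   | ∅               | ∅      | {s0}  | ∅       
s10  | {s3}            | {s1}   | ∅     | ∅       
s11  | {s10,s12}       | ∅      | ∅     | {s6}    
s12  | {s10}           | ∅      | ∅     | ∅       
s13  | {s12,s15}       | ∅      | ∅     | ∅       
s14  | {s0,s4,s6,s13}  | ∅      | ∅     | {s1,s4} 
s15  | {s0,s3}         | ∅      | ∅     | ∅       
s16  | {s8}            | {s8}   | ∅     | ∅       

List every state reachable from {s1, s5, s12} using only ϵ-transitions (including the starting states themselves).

{s1, s2, s3, s4, s5, s7, s8, s10, s12}

Start with {s1, s5, s12}.
From s12 via ϵ: add s10.
From s10 via ϵ: add s3.
From s3 via ϵ: add s4.
From s4 via ϵ: add s8.
From s8 via ϵ: add s2.
From s2 via ϵ: add s7.
No new states can be added; the closed set is {s1, s2, s3, s4, s5, s7, s8, s10, s12}.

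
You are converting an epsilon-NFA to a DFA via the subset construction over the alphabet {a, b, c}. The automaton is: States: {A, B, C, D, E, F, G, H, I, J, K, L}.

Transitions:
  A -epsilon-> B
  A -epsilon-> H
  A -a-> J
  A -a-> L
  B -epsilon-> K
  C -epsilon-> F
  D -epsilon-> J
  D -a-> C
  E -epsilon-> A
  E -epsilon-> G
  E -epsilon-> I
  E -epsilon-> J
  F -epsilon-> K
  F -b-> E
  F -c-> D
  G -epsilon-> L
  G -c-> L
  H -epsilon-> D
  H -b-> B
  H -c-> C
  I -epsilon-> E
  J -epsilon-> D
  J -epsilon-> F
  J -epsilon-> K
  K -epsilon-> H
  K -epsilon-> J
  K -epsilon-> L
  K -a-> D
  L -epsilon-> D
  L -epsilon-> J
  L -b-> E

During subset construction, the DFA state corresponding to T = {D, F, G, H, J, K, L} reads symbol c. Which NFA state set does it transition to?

{C, D, F, H, J, K, L}

F on c → {D}.
G on c → {L}.
H on c → {C}.
No c-transition from D, J, K, L.
Union after reading c: {C, D, L}.
Now take the epsilon-closure:
From C via epsilon: add F.
From D via epsilon: add J.
From F via epsilon: add K.
From K via epsilon: add H.
No new states can be added; the closed set is {C, D, F, H, J, K, L}.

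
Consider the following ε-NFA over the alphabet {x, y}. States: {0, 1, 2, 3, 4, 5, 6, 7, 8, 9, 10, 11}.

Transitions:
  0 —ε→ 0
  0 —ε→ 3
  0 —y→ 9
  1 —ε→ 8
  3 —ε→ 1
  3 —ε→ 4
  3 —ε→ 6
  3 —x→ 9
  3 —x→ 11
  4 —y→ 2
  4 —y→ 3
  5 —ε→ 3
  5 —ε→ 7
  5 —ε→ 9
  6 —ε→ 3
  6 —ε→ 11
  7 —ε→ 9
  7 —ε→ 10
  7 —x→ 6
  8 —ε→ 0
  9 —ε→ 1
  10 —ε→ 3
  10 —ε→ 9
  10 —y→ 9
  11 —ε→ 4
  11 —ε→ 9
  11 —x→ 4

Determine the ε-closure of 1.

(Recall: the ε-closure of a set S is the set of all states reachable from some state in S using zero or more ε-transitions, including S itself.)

Start with {1}.
From 1 via ε: add 8.
From 8 via ε: add 0.
From 0 via ε: add 3.
From 3 via ε: add 4, 6.
From 6 via ε: add 11.
From 11 via ε: add 9.
No new states can be added; the closed set is {0, 1, 3, 4, 6, 8, 9, 11}.

{0, 1, 3, 4, 6, 8, 9, 11}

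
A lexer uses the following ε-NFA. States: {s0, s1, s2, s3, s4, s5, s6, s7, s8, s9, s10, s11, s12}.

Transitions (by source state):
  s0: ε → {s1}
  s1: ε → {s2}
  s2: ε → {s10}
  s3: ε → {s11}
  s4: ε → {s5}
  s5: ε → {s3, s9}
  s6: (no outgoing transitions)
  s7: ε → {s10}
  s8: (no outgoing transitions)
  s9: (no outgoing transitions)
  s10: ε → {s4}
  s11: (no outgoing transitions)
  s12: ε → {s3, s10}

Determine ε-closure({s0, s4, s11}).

{s0, s1, s2, s3, s4, s5, s9, s10, s11}

Start with {s0, s4, s11}.
From s0 via ε: add s1.
From s4 via ε: add s5.
From s1 via ε: add s2.
From s5 via ε: add s3, s9.
From s2 via ε: add s10.
No new states can be added; the closed set is {s0, s1, s2, s3, s4, s5, s9, s10, s11}.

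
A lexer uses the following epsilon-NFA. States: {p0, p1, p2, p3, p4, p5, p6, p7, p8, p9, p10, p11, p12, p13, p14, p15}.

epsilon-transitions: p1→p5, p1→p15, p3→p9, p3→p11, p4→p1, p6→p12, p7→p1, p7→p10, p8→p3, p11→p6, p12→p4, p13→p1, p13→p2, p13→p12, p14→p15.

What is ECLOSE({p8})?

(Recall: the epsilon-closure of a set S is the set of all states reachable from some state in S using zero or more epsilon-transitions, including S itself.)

Start with {p8}.
From p8 via epsilon: add p3.
From p3 via epsilon: add p9, p11.
From p11 via epsilon: add p6.
From p6 via epsilon: add p12.
From p12 via epsilon: add p4.
From p4 via epsilon: add p1.
From p1 via epsilon: add p5, p15.
No new states can be added; the closed set is {p1, p3, p4, p5, p6, p8, p9, p11, p12, p15}.

{p1, p3, p4, p5, p6, p8, p9, p11, p12, p15}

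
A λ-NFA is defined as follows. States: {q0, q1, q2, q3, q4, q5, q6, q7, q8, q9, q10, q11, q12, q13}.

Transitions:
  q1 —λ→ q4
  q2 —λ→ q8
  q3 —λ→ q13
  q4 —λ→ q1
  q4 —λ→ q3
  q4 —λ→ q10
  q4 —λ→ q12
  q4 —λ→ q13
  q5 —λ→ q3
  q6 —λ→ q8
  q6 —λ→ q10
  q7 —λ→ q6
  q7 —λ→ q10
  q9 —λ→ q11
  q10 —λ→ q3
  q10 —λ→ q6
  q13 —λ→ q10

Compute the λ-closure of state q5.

Start with {q5}.
From q5 via λ: add q3.
From q3 via λ: add q13.
From q13 via λ: add q10.
From q10 via λ: add q6.
From q6 via λ: add q8.
No new states can be added; the closed set is {q3, q5, q6, q8, q10, q13}.

{q3, q5, q6, q8, q10, q13}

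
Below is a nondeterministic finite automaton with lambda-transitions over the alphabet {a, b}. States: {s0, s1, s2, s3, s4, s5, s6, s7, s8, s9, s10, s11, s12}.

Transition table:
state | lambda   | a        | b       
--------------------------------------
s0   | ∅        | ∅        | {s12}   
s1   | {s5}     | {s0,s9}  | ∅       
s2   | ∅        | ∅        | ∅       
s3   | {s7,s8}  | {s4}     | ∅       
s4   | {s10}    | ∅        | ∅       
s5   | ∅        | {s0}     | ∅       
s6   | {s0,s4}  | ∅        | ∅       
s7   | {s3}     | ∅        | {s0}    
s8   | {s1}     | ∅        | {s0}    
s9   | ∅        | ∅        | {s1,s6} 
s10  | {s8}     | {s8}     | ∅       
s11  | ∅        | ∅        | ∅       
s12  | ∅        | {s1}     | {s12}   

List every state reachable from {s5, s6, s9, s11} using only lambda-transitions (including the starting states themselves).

Start with {s5, s6, s9, s11}.
From s6 via lambda: add s0, s4.
From s4 via lambda: add s10.
From s10 via lambda: add s8.
From s8 via lambda: add s1.
No new states can be added; the closed set is {s0, s1, s4, s5, s6, s8, s9, s10, s11}.

{s0, s1, s4, s5, s6, s8, s9, s10, s11}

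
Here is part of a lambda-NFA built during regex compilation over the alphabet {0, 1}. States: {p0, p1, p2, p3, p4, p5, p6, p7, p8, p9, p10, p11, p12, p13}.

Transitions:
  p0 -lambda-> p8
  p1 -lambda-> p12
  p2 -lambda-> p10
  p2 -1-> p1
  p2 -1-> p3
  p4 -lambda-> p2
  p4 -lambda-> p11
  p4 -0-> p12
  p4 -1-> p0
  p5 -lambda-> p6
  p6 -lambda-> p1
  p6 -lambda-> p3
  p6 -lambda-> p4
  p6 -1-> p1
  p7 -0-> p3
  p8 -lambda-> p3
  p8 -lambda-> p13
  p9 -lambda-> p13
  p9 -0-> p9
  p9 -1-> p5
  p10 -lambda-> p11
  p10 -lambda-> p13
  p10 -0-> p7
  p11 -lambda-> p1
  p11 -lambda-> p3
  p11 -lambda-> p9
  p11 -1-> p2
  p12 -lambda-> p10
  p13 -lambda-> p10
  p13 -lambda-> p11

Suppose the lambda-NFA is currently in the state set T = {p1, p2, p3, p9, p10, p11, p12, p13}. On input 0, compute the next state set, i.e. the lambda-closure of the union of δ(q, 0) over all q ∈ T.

{p1, p3, p7, p9, p10, p11, p12, p13}

p9 on 0 → {p9}.
p10 on 0 → {p7}.
No 0-transition from p1, p2, p3, p11, p12, p13.
Union after reading 0: {p7, p9}.
Now take the lambda-closure:
From p9 via lambda: add p13.
From p13 via lambda: add p10, p11.
From p11 via lambda: add p1, p3.
From p1 via lambda: add p12.
No new states can be added; the closed set is {p1, p3, p7, p9, p10, p11, p12, p13}.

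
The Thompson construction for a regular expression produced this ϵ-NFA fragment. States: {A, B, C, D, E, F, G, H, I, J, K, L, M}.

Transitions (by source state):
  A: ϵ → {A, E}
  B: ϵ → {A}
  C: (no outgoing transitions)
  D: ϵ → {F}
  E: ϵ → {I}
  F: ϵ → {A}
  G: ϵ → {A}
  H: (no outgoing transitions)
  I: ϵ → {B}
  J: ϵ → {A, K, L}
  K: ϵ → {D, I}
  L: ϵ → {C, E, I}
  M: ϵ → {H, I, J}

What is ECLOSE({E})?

{A, B, E, I}

Start with {E}.
From E via ϵ: add I.
From I via ϵ: add B.
From B via ϵ: add A.
No new states can be added; the closed set is {A, B, E, I}.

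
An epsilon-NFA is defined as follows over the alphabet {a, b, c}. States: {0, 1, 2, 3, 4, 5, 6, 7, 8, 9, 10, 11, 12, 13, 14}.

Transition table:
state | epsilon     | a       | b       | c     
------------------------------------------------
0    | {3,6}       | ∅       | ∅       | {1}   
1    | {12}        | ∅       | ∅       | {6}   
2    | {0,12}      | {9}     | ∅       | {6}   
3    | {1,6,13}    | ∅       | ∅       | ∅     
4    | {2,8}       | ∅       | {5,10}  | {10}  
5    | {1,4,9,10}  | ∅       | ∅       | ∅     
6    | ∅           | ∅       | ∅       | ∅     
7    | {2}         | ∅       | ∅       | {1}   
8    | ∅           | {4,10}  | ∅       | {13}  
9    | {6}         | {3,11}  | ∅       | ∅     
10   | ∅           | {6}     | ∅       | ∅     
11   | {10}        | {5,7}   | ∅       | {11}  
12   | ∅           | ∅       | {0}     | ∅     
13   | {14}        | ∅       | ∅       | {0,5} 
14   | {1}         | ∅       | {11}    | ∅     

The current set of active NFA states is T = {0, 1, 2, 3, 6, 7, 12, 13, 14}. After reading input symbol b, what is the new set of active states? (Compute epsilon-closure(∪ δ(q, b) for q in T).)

{0, 1, 3, 6, 10, 11, 12, 13, 14}

12 on b → {0}.
14 on b → {11}.
No b-transition from 0, 1, 2, 3, 6, 7, 13.
Union after reading b: {0, 11}.
Now take the epsilon-closure:
From 0 via epsilon: add 3, 6.
From 11 via epsilon: add 10.
From 3 via epsilon: add 1, 13.
From 1 via epsilon: add 12.
From 13 via epsilon: add 14.
No new states can be added; the closed set is {0, 1, 3, 6, 10, 11, 12, 13, 14}.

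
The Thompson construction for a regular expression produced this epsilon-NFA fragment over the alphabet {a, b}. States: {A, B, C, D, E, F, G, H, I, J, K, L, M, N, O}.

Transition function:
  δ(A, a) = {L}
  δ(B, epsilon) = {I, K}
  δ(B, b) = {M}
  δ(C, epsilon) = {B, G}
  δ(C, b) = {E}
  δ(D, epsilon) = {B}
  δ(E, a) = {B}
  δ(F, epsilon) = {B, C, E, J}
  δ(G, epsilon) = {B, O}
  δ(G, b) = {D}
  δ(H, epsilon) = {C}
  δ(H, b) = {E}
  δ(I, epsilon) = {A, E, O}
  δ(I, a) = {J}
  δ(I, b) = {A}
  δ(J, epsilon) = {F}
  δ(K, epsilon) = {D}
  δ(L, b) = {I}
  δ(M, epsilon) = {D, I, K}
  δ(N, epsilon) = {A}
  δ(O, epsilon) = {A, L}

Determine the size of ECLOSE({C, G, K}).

10

Start with {C, G, K}.
From C via epsilon: add B.
From G via epsilon: add O.
From K via epsilon: add D.
From B via epsilon: add I.
From O via epsilon: add A, L.
From I via epsilon: add E.
epsilon-closure = {A, B, C, D, E, G, I, K, L, O}, which has 10 states.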